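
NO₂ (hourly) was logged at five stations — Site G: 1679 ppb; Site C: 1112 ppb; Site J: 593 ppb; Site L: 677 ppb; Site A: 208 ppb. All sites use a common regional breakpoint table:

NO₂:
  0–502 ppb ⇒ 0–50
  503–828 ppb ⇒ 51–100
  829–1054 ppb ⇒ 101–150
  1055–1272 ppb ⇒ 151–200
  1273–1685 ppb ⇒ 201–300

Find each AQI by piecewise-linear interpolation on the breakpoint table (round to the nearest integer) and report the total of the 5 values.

Site G: row 1273–1685 (AQI 201–300). (300−201)·(1679−1273)/(1685−1273) + 201 = 99·406/412 + 201 ≈ 298.56 → 299.
Site C 1112: bracket 1055–1272 → index 151–200; slope 49/217, offset 57.
AQI = 151 + 49/217·57 ≈ 163.87 ⇒ 164.
Site J: row 503–828 (AQI 51–100). (100−51)·(593−503)/(828−503) + 51 = 49·90/325 + 51 ≈ 64.57 → 65.
Site L: row 503–828 (AQI 51–100). (100−51)·(677−503)/(828−503) + 51 = 49·174/325 + 51 ≈ 77.23 → 77.
Site A: row 0–502 (AQI 0–50). (50−0)·(208−0)/(502−0) + 0 = 50·208/502 + 0 ≈ 20.72 → 21.
AQIs: Site G=299, Site C=164, Site J=65, Site L=77, Site A=21. Sum = 299 + 164 + 65 + 77 + 21 = 626.

626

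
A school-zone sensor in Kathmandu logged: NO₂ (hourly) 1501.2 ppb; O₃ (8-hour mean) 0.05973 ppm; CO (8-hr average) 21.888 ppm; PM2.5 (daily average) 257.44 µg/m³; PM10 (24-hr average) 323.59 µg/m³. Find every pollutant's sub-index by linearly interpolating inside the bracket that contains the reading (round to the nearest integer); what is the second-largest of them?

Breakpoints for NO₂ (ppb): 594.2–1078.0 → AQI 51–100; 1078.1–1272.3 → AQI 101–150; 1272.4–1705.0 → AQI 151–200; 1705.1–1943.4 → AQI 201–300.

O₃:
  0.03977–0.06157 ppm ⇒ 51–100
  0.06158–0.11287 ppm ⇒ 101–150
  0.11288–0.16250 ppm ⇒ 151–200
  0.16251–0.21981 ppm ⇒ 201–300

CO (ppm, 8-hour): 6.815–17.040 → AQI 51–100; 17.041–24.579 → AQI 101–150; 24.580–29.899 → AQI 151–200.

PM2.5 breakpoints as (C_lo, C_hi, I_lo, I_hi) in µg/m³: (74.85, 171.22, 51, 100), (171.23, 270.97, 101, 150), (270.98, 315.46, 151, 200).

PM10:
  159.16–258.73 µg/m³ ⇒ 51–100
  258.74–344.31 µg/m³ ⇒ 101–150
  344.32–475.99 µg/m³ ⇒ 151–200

NO₂: 1501.2 lies in 1272.4–1705.0, so I_lo=151, I_hi=200, C_lo=1272.4, C_hi=1705.0.
(200−151)/(1705.0−1272.4) × (1501.2−1272.4) + 151 = 49/432.6 × 228.8 + 151 ≈ 176.92 → 177.
O₃ 0.05973: bracket 0.03977–0.06157 → index 51–100; slope 49/0.02180, offset 0.01996.
AQI = 51 + 49/0.02180·0.01996 ≈ 95.86 ⇒ 96.
CO: 21.888 ∈ [17.041, 24.579] ↔ index [101, 150].
101 + (21.888−17.041)·(150−101)/(24.579−17.041) = 101 + 4.847·49/7.538 ≈ 132.51, so AQI = 133.
PM2.5: row 171.23–270.97 (AQI 101–150). (150−101)·(257.44−171.23)/(270.97−171.23) + 101 = 49·86.21/99.74 + 101 ≈ 143.35 → 143.
PM10: row 258.74–344.31 (AQI 101–150). (150−101)·(323.59−258.74)/(344.31−258.74) + 101 = 49·64.85/85.57 + 101 ≈ 138.14 → 138.
Sub-indices: NO₂→177, O₃→96, CO→133, PM2.5→143, PM10→138. Ranked high→low: 177, 143, 138, 133, 96. Second-highest sub-index = 143.

143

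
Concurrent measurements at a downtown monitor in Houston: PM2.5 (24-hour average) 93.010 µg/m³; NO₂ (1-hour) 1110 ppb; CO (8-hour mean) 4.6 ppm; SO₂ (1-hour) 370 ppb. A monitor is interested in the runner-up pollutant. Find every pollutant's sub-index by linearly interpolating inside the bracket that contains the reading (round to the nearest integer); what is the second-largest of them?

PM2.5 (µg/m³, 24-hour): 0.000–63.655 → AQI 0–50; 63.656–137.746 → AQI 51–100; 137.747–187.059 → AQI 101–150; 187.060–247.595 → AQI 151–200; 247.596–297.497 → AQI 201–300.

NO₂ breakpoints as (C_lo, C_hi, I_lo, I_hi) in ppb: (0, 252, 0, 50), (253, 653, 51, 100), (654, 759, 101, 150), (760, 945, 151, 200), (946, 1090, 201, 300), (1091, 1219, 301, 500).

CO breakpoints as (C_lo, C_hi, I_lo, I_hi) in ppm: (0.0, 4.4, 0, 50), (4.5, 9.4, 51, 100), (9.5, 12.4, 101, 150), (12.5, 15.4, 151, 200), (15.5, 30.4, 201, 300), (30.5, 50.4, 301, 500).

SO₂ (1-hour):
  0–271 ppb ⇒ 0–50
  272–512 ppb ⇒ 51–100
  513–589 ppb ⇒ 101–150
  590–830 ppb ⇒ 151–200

71

PM2.5 93.010: bracket 63.656–137.746 → index 51–100; slope 49/74.090, offset 29.354.
AQI = 51 + 49/74.090·29.354 ≈ 70.41 ⇒ 70.
NO₂: row 1091–1219 (AQI 301–500). (500−301)·(1110−1091)/(1219−1091) + 301 = 199·19/128 + 301 ≈ 330.54 → 331.
CO 4.6: bracket 4.5–9.4 → index 51–100; slope 49/4.9, offset 0.1.
AQI = 51 + 49/4.9·0.1 ≈ 52.00 ⇒ 52.
SO₂: row 272–512 (AQI 51–100). (100−51)·(370−272)/(512−272) + 51 = 49·98/240 + 51 ≈ 71.01 → 71.
Sub-indices: PM2.5→70, NO₂→331, CO→52, SO₂→71. Ranked high→low: 331, 71, 70, 52. Second-highest sub-index = 71.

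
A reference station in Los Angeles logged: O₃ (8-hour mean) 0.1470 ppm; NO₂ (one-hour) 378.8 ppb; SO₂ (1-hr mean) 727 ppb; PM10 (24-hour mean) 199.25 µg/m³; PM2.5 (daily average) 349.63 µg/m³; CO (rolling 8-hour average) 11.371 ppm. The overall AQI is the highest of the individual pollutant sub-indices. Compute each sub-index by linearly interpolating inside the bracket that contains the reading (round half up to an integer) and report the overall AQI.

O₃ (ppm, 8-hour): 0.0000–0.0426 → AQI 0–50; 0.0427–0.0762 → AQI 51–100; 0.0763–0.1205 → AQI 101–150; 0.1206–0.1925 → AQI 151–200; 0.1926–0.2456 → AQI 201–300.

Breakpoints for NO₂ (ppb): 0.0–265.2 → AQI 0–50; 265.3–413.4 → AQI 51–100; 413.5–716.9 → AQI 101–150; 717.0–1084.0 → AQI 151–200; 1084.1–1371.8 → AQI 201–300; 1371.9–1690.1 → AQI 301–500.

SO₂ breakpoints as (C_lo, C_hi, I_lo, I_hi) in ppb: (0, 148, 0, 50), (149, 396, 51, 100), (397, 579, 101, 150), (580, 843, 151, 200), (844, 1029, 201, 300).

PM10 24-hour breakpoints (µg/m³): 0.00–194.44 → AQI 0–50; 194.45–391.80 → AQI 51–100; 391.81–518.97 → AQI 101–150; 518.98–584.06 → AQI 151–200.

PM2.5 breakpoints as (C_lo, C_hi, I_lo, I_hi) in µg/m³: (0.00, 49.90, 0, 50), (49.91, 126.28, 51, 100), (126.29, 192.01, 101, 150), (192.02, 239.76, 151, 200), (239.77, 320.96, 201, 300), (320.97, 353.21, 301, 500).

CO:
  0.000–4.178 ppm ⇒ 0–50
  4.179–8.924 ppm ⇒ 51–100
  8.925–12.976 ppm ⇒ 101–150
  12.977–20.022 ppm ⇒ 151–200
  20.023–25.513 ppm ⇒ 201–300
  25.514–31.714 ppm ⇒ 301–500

O₃: 0.1470 lies in 0.1206–0.1925, so I_lo=151, I_hi=200, C_lo=0.1206, C_hi=0.1925.
(200−151)/(0.1925−0.1206) × (0.1470−0.1206) + 151 = 49/0.0719 × 0.0264 + 151 ≈ 168.99 → 169.
NO₂: 378.8 ∈ [265.3, 413.4] ↔ index [51, 100].
51 + (378.8−265.3)·(100−51)/(413.4−265.3) = 51 + 113.5·49/148.1 ≈ 88.55, so AQI = 89.
SO₂ 727: bracket 580–843 → index 151–200; slope 49/263, offset 147.
AQI = 151 + 49/263·147 ≈ 178.39 ⇒ 178.
PM10: 199.25 lies in 194.45–391.80, so I_lo=51, I_hi=100, C_lo=194.45, C_hi=391.80.
(100−51)/(391.80−194.45) × (199.25−194.45) + 51 = 49/197.35 × 4.80 + 51 ≈ 52.19 → 52.
PM2.5: row 320.97–353.21 (AQI 301–500). (500−301)·(349.63−320.97)/(353.21−320.97) + 301 = 199·28.66/32.24 + 301 ≈ 477.90 → 478.
CO: row 8.925–12.976 (AQI 101–150). (150−101)·(11.371−8.925)/(12.976−8.925) + 101 = 49·2.446/4.051 + 101 ≈ 130.59 → 131.
Sub-indices: O₃→169, NO₂→89, SO₂→178, PM10→52, PM2.5→478, CO→131. Overall AQI = max = 478; dominant pollutant is PM2.5.
AQI 478: Hazardous.

478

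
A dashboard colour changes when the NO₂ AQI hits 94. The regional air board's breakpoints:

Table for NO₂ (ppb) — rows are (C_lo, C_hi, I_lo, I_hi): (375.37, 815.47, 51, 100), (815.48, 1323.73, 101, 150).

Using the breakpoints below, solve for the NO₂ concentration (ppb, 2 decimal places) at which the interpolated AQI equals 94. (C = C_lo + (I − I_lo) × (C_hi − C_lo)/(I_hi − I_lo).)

AQI 94 lies in the 51–100 band, which corresponds to 375.37–815.47 ppb.
C = 375.37 + (94−51)×(815.47−375.37)/(100−51) = 375.37 + 43×440.10/49 ≈ 761.5802 ppb → 761.58 ppb to 2 dp.

761.58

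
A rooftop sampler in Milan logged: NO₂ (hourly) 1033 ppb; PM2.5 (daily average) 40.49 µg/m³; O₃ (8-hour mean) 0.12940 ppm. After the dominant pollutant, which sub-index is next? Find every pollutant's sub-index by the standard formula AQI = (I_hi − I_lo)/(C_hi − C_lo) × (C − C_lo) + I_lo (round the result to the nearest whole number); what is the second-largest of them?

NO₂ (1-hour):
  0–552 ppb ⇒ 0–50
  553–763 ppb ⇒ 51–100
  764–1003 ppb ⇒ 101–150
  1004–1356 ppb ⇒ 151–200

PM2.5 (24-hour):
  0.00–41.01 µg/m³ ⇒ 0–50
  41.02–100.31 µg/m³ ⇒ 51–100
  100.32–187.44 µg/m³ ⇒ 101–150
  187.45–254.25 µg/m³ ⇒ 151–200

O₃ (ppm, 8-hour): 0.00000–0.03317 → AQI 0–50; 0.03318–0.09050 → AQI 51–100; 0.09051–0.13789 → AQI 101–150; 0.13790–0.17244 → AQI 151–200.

NO₂: row 1004–1356 (AQI 151–200). (200−151)·(1033−1004)/(1356−1004) + 151 = 49·29/352 + 151 ≈ 155.04 → 155.
PM2.5: 40.49 lies in 0.00–41.01, so I_lo=0, I_hi=50, C_lo=0.00, C_hi=41.01.
(50−0)/(41.01−0.00) × (40.49−0.00) + 0 = 50/41.01 × 40.49 + 0 ≈ 49.37 → 49.
O₃: row 0.09051–0.13789 (AQI 101–150). (150−101)·(0.12940−0.09051)/(0.13789−0.09051) + 101 = 49·0.03889/0.04738 + 101 ≈ 141.22 → 141.
Sub-indices: NO₂→155, PM2.5→49, O₃→141. Ranked high→low: 155, 141, 49. Second-highest sub-index = 141.

141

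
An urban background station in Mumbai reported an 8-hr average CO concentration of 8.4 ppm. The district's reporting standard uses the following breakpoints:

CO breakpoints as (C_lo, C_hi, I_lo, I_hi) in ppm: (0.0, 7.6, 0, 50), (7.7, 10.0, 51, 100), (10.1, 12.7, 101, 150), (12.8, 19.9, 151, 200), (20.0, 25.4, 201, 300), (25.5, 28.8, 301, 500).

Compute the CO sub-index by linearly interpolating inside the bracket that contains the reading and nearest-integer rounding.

CO: 8.4 lies in 7.7–10.0, so I_lo=51, I_hi=100, C_lo=7.7, C_hi=10.0.
(100−51)/(10.0−7.7) × (8.4−7.7) + 51 = 49/2.3 × 0.7 + 51 ≈ 65.91 → 66.

66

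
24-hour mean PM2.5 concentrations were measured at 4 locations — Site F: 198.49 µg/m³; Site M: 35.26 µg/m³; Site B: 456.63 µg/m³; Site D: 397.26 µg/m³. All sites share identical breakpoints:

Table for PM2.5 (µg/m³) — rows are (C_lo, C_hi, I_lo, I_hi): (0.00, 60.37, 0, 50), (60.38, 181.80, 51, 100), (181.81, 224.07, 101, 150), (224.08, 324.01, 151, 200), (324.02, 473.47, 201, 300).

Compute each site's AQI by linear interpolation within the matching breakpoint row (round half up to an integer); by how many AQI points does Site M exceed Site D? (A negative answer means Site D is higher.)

-221

Site F 198.49: bracket 181.81–224.07 → index 101–150; slope 49/42.26, offset 16.68.
AQI = 101 + 49/42.26·16.68 ≈ 120.34 ⇒ 120.
Site M: 35.26 lies in 0.00–60.37, so I_lo=0, I_hi=50, C_lo=0.00, C_hi=60.37.
(50−0)/(60.37−0.00) × (35.26−0.00) + 0 = 50/60.37 × 35.26 + 0 ≈ 29.20 → 29.
Site B: row 324.02–473.47 (AQI 201–300). (300−201)·(456.63−324.02)/(473.47−324.02) + 201 = 99·132.61/149.45 + 201 ≈ 288.84 → 289.
Site D: 397.26 lies in 324.02–473.47, so I_lo=201, I_hi=300, C_lo=324.02, C_hi=473.47.
(300−201)/(473.47−324.02) × (397.26−324.02) + 201 = 99/149.45 × 73.24 + 201 ≈ 249.52 → 250.
AQIs: Site F=120, Site M=29, Site B=289, Site D=250. Site M (29) − Site D (250) = -221.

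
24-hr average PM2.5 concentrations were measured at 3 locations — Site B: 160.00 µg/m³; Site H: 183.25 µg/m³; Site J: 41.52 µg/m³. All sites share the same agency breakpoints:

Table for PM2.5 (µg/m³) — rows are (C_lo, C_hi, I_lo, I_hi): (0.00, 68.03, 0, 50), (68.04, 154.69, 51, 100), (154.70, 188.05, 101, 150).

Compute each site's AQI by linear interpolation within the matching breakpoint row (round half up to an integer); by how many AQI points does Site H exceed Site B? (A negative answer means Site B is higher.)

34

Site B 160.00: bracket 154.70–188.05 → index 101–150; slope 49/33.35, offset 5.30.
AQI = 101 + 49/33.35·5.30 ≈ 108.79 ⇒ 109.
Site H: row 154.70–188.05 (AQI 101–150). (150−101)·(183.25−154.70)/(188.05−154.70) + 101 = 49·28.55/33.35 + 101 ≈ 142.95 → 143.
Site J: 41.52 lies in 0.00–68.03, so I_lo=0, I_hi=50, C_lo=0.00, C_hi=68.03.
(50−0)/(68.03−0.00) × (41.52−0.00) + 0 = 50/68.03 × 41.52 + 0 ≈ 30.52 → 31.
AQIs: Site B=109, Site H=143, Site J=31. Site H (143) − Site B (109) = 34.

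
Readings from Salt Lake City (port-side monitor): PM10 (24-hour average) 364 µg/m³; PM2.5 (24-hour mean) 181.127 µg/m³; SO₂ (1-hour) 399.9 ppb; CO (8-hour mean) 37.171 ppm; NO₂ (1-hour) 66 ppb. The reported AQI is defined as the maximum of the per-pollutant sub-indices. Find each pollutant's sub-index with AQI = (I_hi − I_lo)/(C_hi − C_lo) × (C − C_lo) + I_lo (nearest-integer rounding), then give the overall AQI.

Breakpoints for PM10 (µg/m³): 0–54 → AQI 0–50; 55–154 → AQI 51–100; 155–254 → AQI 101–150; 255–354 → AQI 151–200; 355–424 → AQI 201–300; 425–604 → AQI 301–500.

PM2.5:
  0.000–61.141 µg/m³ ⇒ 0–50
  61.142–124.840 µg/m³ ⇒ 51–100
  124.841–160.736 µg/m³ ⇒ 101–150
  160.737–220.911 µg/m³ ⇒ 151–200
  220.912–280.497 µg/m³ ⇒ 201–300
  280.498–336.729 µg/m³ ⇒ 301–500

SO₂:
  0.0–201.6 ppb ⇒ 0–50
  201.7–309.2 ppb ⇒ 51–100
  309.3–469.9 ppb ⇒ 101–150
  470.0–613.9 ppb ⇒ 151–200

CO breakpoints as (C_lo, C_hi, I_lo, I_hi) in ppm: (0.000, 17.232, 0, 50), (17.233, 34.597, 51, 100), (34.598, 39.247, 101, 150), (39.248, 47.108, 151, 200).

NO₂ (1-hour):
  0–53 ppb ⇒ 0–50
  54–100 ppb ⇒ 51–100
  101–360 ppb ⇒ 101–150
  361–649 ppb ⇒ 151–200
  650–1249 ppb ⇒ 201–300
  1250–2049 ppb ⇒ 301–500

214

PM10: 364 lies in 355–424, so I_lo=201, I_hi=300, C_lo=355, C_hi=424.
(300−201)/(424−355) × (364−355) + 201 = 99/69 × 9 + 201 ≈ 213.91 → 214.
PM2.5: row 160.737–220.911 (AQI 151–200). (200−151)·(181.127−160.737)/(220.911−160.737) + 151 = 49·20.390/60.174 + 151 ≈ 167.60 → 168.
SO₂: 399.9 ∈ [309.3, 469.9] ↔ index [101, 150].
101 + (399.9−309.3)·(150−101)/(469.9−309.3) = 101 + 90.6·49/160.6 ≈ 128.64, so AQI = 129.
CO: 37.171 ∈ [34.598, 39.247] ↔ index [101, 150].
101 + (37.171−34.598)·(150−101)/(39.247−34.598) = 101 + 2.573·49/4.649 ≈ 128.12, so AQI = 128.
NO₂ 66: bracket 54–100 → index 51–100; slope 49/46, offset 12.
AQI = 51 + 49/46·12 ≈ 63.78 ⇒ 64.
Sub-indices: PM10→214, PM2.5→168, SO₂→129, CO→128, NO₂→64. Overall AQI = max = 214; dominant pollutant is PM10.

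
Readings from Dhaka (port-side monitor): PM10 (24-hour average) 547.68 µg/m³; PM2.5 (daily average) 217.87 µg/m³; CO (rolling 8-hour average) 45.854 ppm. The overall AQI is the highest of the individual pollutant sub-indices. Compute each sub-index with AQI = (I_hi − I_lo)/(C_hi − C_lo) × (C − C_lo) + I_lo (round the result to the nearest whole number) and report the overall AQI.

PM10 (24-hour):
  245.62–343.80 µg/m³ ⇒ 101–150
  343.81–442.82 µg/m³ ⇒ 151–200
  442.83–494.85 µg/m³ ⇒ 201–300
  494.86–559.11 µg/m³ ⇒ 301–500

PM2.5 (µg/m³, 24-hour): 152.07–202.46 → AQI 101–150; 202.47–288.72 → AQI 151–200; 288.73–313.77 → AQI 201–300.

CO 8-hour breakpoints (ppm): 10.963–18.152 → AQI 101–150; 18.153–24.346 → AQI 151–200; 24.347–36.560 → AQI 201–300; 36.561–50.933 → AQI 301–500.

465

PM10: 547.68 ∈ [494.86, 559.11] ↔ index [301, 500].
301 + (547.68−494.86)·(500−301)/(559.11−494.86) = 301 + 52.82·199/64.25 ≈ 464.60, so AQI = 465.
PM2.5: 217.87 ∈ [202.47, 288.72] ↔ index [151, 200].
151 + (217.87−202.47)·(200−151)/(288.72−202.47) = 151 + 15.40·49/86.25 ≈ 159.75, so AQI = 160.
CO: row 36.561–50.933 (AQI 301–500). (500−301)·(45.854−36.561)/(50.933−36.561) + 301 = 199·9.293/14.372 + 301 ≈ 429.67 → 430.
Sub-indices: PM10→465, PM2.5→160, CO→430. Overall AQI = max = 465; dominant pollutant is PM10.
AQI 465: Hazardous.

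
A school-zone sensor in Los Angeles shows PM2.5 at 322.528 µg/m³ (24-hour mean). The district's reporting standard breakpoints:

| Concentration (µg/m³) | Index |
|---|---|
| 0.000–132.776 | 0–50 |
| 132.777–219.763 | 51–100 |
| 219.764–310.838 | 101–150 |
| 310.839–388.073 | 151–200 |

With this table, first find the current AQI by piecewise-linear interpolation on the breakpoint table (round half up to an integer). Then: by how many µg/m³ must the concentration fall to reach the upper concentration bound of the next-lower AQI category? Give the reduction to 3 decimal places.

11.690

PM2.5: row 310.839–388.073 (AQI 151–200). (200−151)·(322.528−310.839)/(388.073−310.839) + 151 = 49·11.689/77.234 + 151 ≈ 158.42 → 158.
Current AQI 158 is in the Unhealthy range (151–200). The next-lower category tops out at AQI 150, whose upper concentration bound is 310.838 µg/m³.
Reduction needed = 322.528 − 310.838 = 11.690 µg/m³.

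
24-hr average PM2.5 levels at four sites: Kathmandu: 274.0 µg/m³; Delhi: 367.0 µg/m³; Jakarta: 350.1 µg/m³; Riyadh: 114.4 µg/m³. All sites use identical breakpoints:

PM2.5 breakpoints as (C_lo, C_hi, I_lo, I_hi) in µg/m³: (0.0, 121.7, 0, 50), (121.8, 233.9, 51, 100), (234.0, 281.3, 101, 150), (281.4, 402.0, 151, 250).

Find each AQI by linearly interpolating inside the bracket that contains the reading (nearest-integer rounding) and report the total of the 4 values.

Kathmandu: row 234.0–281.3 (AQI 101–150). (150−101)·(274.0−234.0)/(281.3−234.0) + 101 = 49·40.0/47.3 + 101 ≈ 142.44 → 142.
Delhi: 367.0 ∈ [281.4, 402.0] ↔ index [151, 250].
151 + (367.0−281.4)·(250−151)/(402.0−281.4) = 151 + 85.6·99/120.6 ≈ 221.27, so AQI = 221.
Jakarta: 350.1 lies in 281.4–402.0, so I_lo=151, I_hi=250, C_lo=281.4, C_hi=402.0.
(250−151)/(402.0−281.4) × (350.1−281.4) + 151 = 99/120.6 × 68.7 + 151 ≈ 207.40 → 207.
Riyadh: 114.4 lies in 0.0–121.7, so I_lo=0, I_hi=50, C_lo=0.0, C_hi=121.7.
(50−0)/(121.7−0.0) × (114.4−0.0) + 0 = 50/121.7 × 114.4 + 0 ≈ 47.00 → 47.
AQIs: Kathmandu=142, Delhi=221, Jakarta=207, Riyadh=47. Sum = 142 + 221 + 207 + 47 = 617.

617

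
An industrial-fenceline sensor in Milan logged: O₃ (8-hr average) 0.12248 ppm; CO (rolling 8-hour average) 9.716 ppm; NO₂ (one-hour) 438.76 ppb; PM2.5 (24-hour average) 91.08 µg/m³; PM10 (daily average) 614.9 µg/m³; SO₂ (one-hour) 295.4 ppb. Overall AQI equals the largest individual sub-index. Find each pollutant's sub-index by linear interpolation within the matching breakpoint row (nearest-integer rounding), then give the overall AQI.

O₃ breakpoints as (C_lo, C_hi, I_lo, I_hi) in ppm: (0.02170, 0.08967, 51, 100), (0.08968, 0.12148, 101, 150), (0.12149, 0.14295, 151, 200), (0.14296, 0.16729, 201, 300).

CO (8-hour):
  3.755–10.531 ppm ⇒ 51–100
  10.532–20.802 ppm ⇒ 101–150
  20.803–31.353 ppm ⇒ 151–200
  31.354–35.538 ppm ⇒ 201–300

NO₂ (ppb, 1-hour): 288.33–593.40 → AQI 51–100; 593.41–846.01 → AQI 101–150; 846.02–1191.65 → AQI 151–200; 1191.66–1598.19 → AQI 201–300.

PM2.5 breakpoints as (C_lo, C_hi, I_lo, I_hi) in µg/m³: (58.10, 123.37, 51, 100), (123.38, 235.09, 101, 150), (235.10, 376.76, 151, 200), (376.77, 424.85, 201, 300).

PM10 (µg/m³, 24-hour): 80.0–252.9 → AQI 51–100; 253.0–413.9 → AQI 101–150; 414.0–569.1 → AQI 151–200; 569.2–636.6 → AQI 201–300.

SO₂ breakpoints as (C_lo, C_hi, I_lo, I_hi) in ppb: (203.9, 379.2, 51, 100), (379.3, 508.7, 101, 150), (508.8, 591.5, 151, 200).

O₃ 0.12248: bracket 0.12149–0.14295 → index 151–200; slope 49/0.02146, offset 0.00099.
AQI = 151 + 49/0.02146·0.00099 ≈ 153.26 ⇒ 153.
CO 9.716: bracket 3.755–10.531 → index 51–100; slope 49/6.776, offset 5.961.
AQI = 51 + 49/6.776·5.961 ≈ 94.11 ⇒ 94.
NO₂: 438.76 ∈ [288.33, 593.40] ↔ index [51, 100].
51 + (438.76−288.33)·(100−51)/(593.40−288.33) = 51 + 150.43·49/305.07 ≈ 75.16, so AQI = 75.
PM2.5: 91.08 ∈ [58.10, 123.37] ↔ index [51, 100].
51 + (91.08−58.10)·(100−51)/(123.37−58.10) = 51 + 32.98·49/65.27 ≈ 75.76, so AQI = 76.
PM10: row 569.2–636.6 (AQI 201–300). (300−201)·(614.9−569.2)/(636.6−569.2) + 201 = 99·45.7/67.4 + 201 ≈ 268.13 → 268.
SO₂: 295.4 lies in 203.9–379.2, so I_lo=51, I_hi=100, C_lo=203.9, C_hi=379.2.
(100−51)/(379.2−203.9) × (295.4−203.9) + 51 = 49/175.3 × 91.5 + 51 ≈ 76.58 → 77.
Sub-indices: O₃→153, CO→94, NO₂→75, PM2.5→76, PM10→268, SO₂→77. Overall AQI = max = 268; dominant pollutant is PM10.

268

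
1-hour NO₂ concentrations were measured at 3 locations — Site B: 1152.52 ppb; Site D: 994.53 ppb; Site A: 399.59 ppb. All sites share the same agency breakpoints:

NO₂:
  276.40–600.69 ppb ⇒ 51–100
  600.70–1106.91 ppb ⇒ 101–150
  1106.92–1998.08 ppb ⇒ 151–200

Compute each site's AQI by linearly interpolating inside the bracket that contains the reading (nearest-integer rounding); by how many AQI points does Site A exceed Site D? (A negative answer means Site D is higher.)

-69

Site B: row 1106.92–1998.08 (AQI 151–200). (200−151)·(1152.52−1106.92)/(1998.08−1106.92) + 151 = 49·45.60/891.16 + 151 ≈ 153.51 → 154.
Site D 994.53: bracket 600.70–1106.91 → index 101–150; slope 49/506.21, offset 393.83.
AQI = 101 + 49/506.21·393.83 ≈ 139.12 ⇒ 139.
Site A 399.59: bracket 276.40–600.69 → index 51–100; slope 49/324.29, offset 123.19.
AQI = 51 + 49/324.29·123.19 ≈ 69.61 ⇒ 70.
AQIs: Site B=154, Site D=139, Site A=70. Site A (70) − Site D (139) = -69.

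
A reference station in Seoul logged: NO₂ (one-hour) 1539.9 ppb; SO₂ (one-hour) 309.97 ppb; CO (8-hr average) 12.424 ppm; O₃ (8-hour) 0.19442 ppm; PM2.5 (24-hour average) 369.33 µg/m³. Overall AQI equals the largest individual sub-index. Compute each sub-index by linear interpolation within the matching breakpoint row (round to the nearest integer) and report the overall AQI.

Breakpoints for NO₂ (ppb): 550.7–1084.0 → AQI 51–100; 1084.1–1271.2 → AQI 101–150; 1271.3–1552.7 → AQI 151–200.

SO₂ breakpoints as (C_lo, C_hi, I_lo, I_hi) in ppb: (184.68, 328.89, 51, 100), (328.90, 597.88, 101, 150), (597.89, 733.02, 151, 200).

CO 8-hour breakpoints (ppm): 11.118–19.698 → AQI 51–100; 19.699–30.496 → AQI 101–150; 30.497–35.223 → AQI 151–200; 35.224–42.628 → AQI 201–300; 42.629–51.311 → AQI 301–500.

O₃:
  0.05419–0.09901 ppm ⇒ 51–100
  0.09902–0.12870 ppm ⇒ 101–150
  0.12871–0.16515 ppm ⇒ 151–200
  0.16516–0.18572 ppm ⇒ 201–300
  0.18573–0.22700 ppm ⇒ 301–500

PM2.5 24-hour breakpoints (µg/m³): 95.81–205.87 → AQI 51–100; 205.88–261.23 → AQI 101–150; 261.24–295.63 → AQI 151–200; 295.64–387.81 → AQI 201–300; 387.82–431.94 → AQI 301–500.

NO₂: 1539.9 ∈ [1271.3, 1552.7] ↔ index [151, 200].
151 + (1539.9−1271.3)·(200−151)/(1552.7−1271.3) = 151 + 268.6·49/281.4 ≈ 197.77, so AQI = 198.
SO₂: 309.97 ∈ [184.68, 328.89] ↔ index [51, 100].
51 + (309.97−184.68)·(100−51)/(328.89−184.68) = 51 + 125.29·49/144.21 ≈ 93.57, so AQI = 94.
CO: 12.424 lies in 11.118–19.698, so I_lo=51, I_hi=100, C_lo=11.118, C_hi=19.698.
(100−51)/(19.698−11.118) × (12.424−11.118) + 51 = 49/8.580 × 1.306 + 51 ≈ 58.46 → 58.
O₃ 0.19442: bracket 0.18573–0.22700 → index 301–500; slope 199/0.04127, offset 0.00869.
AQI = 301 + 199/0.04127·0.00869 ≈ 342.90 ⇒ 343.
PM2.5 369.33: bracket 295.64–387.81 → index 201–300; slope 99/92.17, offset 73.69.
AQI = 201 + 99/92.17·73.69 ≈ 280.15 ⇒ 280.
Sub-indices: NO₂→198, SO₂→94, CO→58, O₃→343, PM2.5→280. Overall AQI = max = 343; dominant pollutant is O₃.

343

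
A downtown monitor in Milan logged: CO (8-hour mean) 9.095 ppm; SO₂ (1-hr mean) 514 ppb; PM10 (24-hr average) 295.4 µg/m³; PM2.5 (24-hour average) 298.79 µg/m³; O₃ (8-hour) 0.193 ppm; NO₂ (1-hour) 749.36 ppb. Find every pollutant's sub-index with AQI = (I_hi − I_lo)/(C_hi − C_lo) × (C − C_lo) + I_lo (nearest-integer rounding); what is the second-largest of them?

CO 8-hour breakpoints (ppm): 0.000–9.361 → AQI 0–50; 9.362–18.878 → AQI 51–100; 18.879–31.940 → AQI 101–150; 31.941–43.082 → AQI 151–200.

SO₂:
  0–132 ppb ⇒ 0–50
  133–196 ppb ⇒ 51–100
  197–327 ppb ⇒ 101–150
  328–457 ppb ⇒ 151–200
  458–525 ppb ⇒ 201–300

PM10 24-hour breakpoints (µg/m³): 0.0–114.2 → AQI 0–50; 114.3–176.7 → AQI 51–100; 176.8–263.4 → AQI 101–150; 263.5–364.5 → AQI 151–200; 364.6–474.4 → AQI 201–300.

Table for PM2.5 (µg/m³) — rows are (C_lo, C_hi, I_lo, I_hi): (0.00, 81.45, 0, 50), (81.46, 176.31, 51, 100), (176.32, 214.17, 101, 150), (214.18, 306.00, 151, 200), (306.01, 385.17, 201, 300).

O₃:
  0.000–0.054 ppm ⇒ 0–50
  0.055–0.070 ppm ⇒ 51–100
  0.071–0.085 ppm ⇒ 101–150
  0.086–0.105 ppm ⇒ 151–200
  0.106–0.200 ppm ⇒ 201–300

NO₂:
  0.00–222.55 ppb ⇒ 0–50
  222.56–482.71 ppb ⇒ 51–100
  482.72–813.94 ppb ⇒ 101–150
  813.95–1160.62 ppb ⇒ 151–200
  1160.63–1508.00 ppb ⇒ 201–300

CO: 9.095 lies in 0.000–9.361, so I_lo=0, I_hi=50, C_lo=0.000, C_hi=9.361.
(50−0)/(9.361−0.000) × (9.095−0.000) + 0 = 50/9.361 × 9.095 + 0 ≈ 48.58 → 49.
SO₂: 514 ∈ [458, 525] ↔ index [201, 300].
201 + (514−458)·(300−201)/(525−458) = 201 + 56·99/67 ≈ 283.75, so AQI = 284.
PM10: row 263.5–364.5 (AQI 151–200). (200−151)·(295.4−263.5)/(364.5−263.5) + 151 = 49·31.9/101.0 + 151 ≈ 166.48 → 166.
PM2.5: 298.79 ∈ [214.18, 306.00] ↔ index [151, 200].
151 + (298.79−214.18)·(200−151)/(306.00−214.18) = 151 + 84.61·49/91.82 ≈ 196.15, so AQI = 196.
O₃: 0.193 ∈ [0.106, 0.200] ↔ index [201, 300].
201 + (0.193−0.106)·(300−201)/(0.200−0.106) = 201 + 0.087·99/0.094 ≈ 292.63, so AQI = 293.
NO₂: 749.36 lies in 482.72–813.94, so I_lo=101, I_hi=150, C_lo=482.72, C_hi=813.94.
(150−101)/(813.94−482.72) × (749.36−482.72) + 101 = 49/331.22 × 266.64 + 101 ≈ 140.45 → 140.
Sub-indices: CO→49, SO₂→284, PM10→166, PM2.5→196, O₃→293, NO₂→140. Ranked high→low: 293, 284, 196, 166, 140, 49. Second-highest sub-index = 284.

284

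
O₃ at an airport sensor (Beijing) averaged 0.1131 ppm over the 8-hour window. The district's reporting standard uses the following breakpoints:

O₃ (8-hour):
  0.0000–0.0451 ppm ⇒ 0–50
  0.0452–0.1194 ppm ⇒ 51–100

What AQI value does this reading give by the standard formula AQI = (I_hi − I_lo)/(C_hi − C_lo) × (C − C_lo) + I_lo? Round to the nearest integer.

O₃: 0.1131 ∈ [0.0452, 0.1194] ↔ index [51, 100].
51 + (0.1131−0.0452)·(100−51)/(0.1194−0.0452) = 51 + 0.0679·49/0.0742 ≈ 95.84, so AQI = 96.

96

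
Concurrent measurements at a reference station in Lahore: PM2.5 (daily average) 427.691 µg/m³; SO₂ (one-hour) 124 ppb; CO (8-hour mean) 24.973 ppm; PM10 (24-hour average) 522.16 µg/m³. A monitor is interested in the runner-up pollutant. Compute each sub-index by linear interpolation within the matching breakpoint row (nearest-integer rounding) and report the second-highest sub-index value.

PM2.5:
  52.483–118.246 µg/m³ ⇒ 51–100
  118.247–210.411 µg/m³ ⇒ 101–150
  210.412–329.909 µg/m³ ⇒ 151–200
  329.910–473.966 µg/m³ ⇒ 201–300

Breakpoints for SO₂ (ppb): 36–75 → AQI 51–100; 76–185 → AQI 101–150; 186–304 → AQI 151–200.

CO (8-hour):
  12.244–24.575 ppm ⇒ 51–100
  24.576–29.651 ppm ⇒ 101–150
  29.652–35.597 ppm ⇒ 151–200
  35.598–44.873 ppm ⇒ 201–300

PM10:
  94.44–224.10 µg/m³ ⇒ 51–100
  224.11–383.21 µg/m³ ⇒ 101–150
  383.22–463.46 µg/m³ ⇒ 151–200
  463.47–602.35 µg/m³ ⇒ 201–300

PM2.5: 427.691 ∈ [329.910, 473.966] ↔ index [201, 300].
201 + (427.691−329.910)·(300−201)/(473.966−329.910) = 201 + 97.781·99/144.056 ≈ 268.20, so AQI = 268.
SO₂: 124 ∈ [76, 185] ↔ index [101, 150].
101 + (124−76)·(150−101)/(185−76) = 101 + 48·49/109 ≈ 122.58, so AQI = 123.
CO: 24.973 ∈ [24.576, 29.651] ↔ index [101, 150].
101 + (24.973−24.576)·(150−101)/(29.651−24.576) = 101 + 0.397·49/5.075 ≈ 104.83, so AQI = 105.
PM10: row 463.47–602.35 (AQI 201–300). (300−201)·(522.16−463.47)/(602.35−463.47) + 201 = 99·58.69/138.88 + 201 ≈ 242.84 → 243.
Sub-indices: PM2.5→268, SO₂→123, CO→105, PM10→243. Ranked high→low: 268, 243, 123, 105. Second-highest sub-index = 243.

243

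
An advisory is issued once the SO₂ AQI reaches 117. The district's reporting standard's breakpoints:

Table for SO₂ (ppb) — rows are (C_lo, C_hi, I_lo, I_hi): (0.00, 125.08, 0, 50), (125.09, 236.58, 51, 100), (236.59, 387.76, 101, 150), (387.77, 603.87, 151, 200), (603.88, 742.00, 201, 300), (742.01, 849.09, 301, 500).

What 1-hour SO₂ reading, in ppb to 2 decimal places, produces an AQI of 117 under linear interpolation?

285.95

AQI 117 lies in the 101–150 band, which corresponds to 236.59–387.76 ppb.
C = 236.59 + (117−101)×(387.76−236.59)/(150−101) = 236.59 + 16×151.17/49 ≈ 285.9516 ppb → 285.95 ppb to 2 dp.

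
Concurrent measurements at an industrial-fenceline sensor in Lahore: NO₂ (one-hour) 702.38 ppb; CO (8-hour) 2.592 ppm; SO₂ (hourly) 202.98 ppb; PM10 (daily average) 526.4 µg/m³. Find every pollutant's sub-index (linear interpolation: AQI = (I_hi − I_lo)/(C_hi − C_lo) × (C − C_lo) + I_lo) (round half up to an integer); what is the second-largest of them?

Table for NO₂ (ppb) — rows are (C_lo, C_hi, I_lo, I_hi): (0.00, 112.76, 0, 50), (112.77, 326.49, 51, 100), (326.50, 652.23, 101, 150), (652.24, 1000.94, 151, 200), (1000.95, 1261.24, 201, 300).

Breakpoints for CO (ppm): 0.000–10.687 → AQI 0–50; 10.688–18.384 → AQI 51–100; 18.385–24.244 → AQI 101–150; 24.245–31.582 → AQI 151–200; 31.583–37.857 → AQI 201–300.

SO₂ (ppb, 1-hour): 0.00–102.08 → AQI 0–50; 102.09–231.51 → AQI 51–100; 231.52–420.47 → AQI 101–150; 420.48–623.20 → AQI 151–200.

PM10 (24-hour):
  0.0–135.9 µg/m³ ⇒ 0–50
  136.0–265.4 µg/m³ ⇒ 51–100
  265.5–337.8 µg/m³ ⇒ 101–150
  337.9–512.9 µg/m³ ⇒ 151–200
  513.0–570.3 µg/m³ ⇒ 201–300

NO₂: 702.38 ∈ [652.24, 1000.94] ↔ index [151, 200].
151 + (702.38−652.24)·(200−151)/(1000.94−652.24) = 151 + 50.14·49/348.70 ≈ 158.05, so AQI = 158.
CO 2.592: bracket 0.000–10.687 → index 0–50; slope 50/10.687, offset 2.592.
AQI = 0 + 50/10.687·2.592 ≈ 12.13 ⇒ 12.
SO₂ 202.98: bracket 102.09–231.51 → index 51–100; slope 49/129.42, offset 100.89.
AQI = 51 + 49/129.42·100.89 ≈ 89.20 ⇒ 89.
PM10 526.4: bracket 513.0–570.3 → index 201–300; slope 99/57.3, offset 13.4.
AQI = 201 + 99/57.3·13.4 ≈ 224.15 ⇒ 224.
Sub-indices: NO₂→158, CO→12, SO₂→89, PM10→224. Ranked high→low: 224, 158, 89, 12. Second-highest sub-index = 158.

158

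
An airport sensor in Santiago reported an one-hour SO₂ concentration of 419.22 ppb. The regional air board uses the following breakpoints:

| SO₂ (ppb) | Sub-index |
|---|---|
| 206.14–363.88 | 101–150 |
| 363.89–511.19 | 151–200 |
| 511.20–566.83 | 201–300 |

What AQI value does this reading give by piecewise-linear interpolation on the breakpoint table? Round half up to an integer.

SO₂: row 363.89–511.19 (AQI 151–200). (200−151)·(419.22−363.89)/(511.19−363.89) + 151 = 49·55.33/147.30 + 151 ≈ 169.41 → 169.

169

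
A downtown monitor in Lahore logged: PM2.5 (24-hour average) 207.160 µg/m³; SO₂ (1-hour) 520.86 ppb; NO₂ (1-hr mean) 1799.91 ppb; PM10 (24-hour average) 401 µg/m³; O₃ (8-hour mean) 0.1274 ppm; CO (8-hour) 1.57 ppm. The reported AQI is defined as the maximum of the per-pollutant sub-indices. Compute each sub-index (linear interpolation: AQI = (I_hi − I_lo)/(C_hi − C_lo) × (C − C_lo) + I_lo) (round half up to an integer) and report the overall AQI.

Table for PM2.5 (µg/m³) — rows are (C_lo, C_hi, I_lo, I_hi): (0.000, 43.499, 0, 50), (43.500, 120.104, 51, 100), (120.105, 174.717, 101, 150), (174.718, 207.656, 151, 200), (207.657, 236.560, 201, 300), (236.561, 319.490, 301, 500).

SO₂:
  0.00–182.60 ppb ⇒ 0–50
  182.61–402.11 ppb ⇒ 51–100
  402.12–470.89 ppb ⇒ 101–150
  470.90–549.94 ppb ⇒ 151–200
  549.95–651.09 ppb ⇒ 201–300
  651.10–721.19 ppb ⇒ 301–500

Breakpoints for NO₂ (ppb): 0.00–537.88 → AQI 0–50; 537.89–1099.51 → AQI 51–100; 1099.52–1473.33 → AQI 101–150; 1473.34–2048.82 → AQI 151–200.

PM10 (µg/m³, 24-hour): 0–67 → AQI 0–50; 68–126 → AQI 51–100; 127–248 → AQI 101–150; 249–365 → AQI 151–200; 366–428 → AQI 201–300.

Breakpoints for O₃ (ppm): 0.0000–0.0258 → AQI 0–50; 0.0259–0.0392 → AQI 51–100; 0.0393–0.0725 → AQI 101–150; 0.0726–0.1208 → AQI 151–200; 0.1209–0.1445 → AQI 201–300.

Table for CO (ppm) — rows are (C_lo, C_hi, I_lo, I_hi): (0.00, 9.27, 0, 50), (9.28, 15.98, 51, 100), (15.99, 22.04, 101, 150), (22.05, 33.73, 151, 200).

257

PM2.5: 207.160 lies in 174.718–207.656, so I_lo=151, I_hi=200, C_lo=174.718, C_hi=207.656.
(200−151)/(207.656−174.718) × (207.160−174.718) + 151 = 49/32.938 × 32.442 + 151 ≈ 199.26 → 199.
SO₂ 520.86: bracket 470.90–549.94 → index 151–200; slope 49/79.04, offset 49.96.
AQI = 151 + 49/79.04·49.96 ≈ 181.97 ⇒ 182.
NO₂: 1799.91 ∈ [1473.34, 2048.82] ↔ index [151, 200].
151 + (1799.91−1473.34)·(200−151)/(2048.82−1473.34) = 151 + 326.57·49/575.48 ≈ 178.81, so AQI = 179.
PM10: 401 ∈ [366, 428] ↔ index [201, 300].
201 + (401−366)·(300−201)/(428−366) = 201 + 35·99/62 ≈ 256.89, so AQI = 257.
O₃: row 0.1209–0.1445 (AQI 201–300). (300−201)·(0.1274−0.1209)/(0.1445−0.1209) + 201 = 99·0.0065/0.0236 + 201 ≈ 228.27 → 228.
CO: 1.57 lies in 0.00–9.27, so I_lo=0, I_hi=50, C_lo=0.00, C_hi=9.27.
(50−0)/(9.27−0.00) × (1.57−0.00) + 0 = 50/9.27 × 1.57 + 0 ≈ 8.47 → 8.
Sub-indices: PM2.5→199, SO₂→182, NO₂→179, PM10→257, O₃→228, CO→8. Overall AQI = max = 257; dominant pollutant is PM10.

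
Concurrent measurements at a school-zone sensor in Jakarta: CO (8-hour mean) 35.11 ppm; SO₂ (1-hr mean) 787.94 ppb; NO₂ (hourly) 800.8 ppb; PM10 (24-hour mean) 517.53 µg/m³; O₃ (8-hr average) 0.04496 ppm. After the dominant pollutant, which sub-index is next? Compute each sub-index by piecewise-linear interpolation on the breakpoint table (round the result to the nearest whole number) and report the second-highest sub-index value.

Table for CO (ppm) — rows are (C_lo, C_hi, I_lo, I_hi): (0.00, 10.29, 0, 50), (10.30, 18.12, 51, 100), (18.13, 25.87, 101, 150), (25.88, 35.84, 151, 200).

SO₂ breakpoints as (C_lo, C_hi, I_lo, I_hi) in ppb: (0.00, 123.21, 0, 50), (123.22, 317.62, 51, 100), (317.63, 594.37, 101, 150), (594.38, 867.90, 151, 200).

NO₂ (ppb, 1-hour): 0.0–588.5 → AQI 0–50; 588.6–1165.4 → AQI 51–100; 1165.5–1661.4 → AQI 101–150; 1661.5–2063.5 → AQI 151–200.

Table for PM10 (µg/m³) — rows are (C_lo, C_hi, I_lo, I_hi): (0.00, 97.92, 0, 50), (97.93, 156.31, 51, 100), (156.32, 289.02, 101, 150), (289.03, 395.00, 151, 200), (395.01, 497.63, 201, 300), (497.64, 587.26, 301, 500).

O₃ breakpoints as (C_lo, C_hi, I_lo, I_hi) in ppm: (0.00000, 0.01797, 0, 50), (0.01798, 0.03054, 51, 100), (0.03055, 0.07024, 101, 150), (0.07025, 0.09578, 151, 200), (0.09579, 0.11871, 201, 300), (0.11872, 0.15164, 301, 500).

196

CO: row 25.88–35.84 (AQI 151–200). (200−151)·(35.11−25.88)/(35.84−25.88) + 151 = 49·9.23/9.96 + 151 ≈ 196.41 → 196.
SO₂: row 594.38–867.90 (AQI 151–200). (200−151)·(787.94−594.38)/(867.90−594.38) + 151 = 49·193.56/273.52 + 151 ≈ 185.68 → 186.
NO₂: row 588.6–1165.4 (AQI 51–100). (100−51)·(800.8−588.6)/(1165.4−588.6) + 51 = 49·212.2/576.8 + 51 ≈ 69.03 → 69.
PM10: row 497.64–587.26 (AQI 301–500). (500−301)·(517.53−497.64)/(587.26−497.64) + 301 = 199·19.89/89.62 + 301 ≈ 345.17 → 345.
O₃ 0.04496: bracket 0.03055–0.07024 → index 101–150; slope 49/0.03969, offset 0.01441.
AQI = 101 + 49/0.03969·0.01441 ≈ 118.79 ⇒ 119.
Sub-indices: CO→196, SO₂→186, NO₂→69, PM10→345, O₃→119. Ranked high→low: 345, 196, 186, 119, 69. Second-highest sub-index = 196.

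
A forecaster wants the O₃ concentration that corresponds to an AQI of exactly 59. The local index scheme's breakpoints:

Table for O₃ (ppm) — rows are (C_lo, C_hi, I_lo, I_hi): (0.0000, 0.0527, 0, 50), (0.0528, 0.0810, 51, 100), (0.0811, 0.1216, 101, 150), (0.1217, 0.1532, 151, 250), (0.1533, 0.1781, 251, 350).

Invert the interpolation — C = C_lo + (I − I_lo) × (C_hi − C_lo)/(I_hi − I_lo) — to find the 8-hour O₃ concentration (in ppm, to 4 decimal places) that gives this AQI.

0.0574

AQI 59 lies in the 51–100 band, which corresponds to 0.0528–0.0810 ppm.
C = 0.0528 + (59−51)×(0.0810−0.0528)/(100−51) = 0.0528 + 8×0.0282/49 ≈ 0.057404 ppm → 0.0574 ppm to 4 dp.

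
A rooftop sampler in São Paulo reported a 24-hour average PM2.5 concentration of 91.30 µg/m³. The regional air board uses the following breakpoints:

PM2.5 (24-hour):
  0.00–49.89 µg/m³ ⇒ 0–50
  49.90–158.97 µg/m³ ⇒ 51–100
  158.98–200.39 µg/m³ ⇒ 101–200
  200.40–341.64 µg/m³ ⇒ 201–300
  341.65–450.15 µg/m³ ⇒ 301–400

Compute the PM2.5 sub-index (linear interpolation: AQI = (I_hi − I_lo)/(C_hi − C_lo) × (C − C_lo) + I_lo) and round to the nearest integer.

70

PM2.5: row 49.90–158.97 (AQI 51–100). (100−51)·(91.30−49.90)/(158.97−49.90) + 51 = 49·41.40/109.07 + 51 ≈ 69.60 → 70.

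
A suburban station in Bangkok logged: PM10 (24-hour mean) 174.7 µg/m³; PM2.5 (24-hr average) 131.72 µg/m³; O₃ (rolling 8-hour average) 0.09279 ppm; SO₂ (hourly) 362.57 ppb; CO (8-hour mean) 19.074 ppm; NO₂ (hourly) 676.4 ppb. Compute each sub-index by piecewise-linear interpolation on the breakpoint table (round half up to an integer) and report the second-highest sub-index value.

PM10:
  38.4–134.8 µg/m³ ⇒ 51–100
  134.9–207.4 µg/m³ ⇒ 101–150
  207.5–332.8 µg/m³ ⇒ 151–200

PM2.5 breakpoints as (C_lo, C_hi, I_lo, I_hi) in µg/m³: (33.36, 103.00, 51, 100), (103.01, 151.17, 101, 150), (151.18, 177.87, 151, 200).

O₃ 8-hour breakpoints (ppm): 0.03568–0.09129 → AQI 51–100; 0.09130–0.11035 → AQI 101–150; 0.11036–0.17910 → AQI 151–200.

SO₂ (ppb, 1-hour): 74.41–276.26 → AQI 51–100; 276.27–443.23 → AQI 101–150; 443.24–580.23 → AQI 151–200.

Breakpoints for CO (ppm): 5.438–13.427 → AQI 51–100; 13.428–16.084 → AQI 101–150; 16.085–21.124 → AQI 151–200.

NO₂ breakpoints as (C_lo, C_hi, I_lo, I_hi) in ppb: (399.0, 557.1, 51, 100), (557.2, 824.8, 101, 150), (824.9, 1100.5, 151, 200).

130

PM10 174.7: bracket 134.9–207.4 → index 101–150; slope 49/72.5, offset 39.8.
AQI = 101 + 49/72.5·39.8 ≈ 127.90 ⇒ 128.
PM2.5: row 103.01–151.17 (AQI 101–150). (150−101)·(131.72−103.01)/(151.17−103.01) + 101 = 49·28.71/48.16 + 101 ≈ 130.21 → 130.
O₃: row 0.09130–0.11035 (AQI 101–150). (150−101)·(0.09279−0.09130)/(0.11035−0.09130) + 101 = 49·0.00149/0.01905 + 101 ≈ 104.83 → 105.
SO₂: 362.57 ∈ [276.27, 443.23] ↔ index [101, 150].
101 + (362.57−276.27)·(150−101)/(443.23−276.27) = 101 + 86.30·49/166.96 ≈ 126.33, so AQI = 126.
CO: row 16.085–21.124 (AQI 151–200). (200−151)·(19.074−16.085)/(21.124−16.085) + 151 = 49·2.989/5.039 + 151 ≈ 180.07 → 180.
NO₂ 676.4: bracket 557.2–824.8 → index 101–150; slope 49/267.6, offset 119.2.
AQI = 101 + 49/267.6·119.2 ≈ 122.83 ⇒ 123.
Sub-indices: PM10→128, PM2.5→130, O₃→105, SO₂→126, CO→180, NO₂→123. Ranked high→low: 180, 130, 128, 126, 123, 105. Second-highest sub-index = 130.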